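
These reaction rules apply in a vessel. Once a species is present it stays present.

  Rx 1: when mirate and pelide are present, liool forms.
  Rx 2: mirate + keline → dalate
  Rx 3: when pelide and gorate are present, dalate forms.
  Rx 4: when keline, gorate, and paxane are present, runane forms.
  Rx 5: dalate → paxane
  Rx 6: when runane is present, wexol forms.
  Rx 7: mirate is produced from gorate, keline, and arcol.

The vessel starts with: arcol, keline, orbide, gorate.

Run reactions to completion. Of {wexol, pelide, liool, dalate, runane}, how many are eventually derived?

gorate, keline, and arcol present → mirate forms (Rx 7).
mirate and keline present → dalate forms (Rx 2).
dalate present → paxane forms (Rx 5).
keline, gorate, and paxane present → runane forms (Rx 4).
runane present → wexol forms (Rx 6).
wexol: reached.
No rule produces pelide, and it is not given.
liool would need mirate and pelide (Rx 1), but pelide never forms.
dalate: reached.
runane: reached.
Reached: wexol, dalate, and runane — 3 of the 5.

3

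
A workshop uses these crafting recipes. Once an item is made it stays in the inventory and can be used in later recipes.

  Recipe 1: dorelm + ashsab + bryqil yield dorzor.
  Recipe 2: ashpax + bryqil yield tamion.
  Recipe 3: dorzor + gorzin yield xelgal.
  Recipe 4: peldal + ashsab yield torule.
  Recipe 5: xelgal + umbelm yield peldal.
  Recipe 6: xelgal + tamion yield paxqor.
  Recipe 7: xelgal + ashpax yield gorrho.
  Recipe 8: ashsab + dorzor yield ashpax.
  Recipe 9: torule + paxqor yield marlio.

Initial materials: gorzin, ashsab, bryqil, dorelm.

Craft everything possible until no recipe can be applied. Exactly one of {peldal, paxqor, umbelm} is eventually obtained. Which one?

dorelm + ashsab + bryqil → dorzor (Recipe 1).
Using Recipe 3, dorzor and gorzin make xelgal.
ashsab + dorzor → ashpax (Recipe 8).
Using Recipe 2, ashpax and bryqil make tamion.
xelgal + tamion → paxqor (Recipe 6).
No rule produces umbelm, and it is not given. peldal would need xelgal and umbelm (Recipe 5), but umbelm is never obtained.

paxqor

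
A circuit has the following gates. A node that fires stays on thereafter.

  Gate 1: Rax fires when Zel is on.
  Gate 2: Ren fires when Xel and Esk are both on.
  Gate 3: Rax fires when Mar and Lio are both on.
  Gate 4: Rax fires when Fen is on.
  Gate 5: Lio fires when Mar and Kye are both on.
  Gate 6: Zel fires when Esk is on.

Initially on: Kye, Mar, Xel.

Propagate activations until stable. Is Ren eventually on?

No

Ren would need Xel and Esk (Gate 2), but Esk never turns on.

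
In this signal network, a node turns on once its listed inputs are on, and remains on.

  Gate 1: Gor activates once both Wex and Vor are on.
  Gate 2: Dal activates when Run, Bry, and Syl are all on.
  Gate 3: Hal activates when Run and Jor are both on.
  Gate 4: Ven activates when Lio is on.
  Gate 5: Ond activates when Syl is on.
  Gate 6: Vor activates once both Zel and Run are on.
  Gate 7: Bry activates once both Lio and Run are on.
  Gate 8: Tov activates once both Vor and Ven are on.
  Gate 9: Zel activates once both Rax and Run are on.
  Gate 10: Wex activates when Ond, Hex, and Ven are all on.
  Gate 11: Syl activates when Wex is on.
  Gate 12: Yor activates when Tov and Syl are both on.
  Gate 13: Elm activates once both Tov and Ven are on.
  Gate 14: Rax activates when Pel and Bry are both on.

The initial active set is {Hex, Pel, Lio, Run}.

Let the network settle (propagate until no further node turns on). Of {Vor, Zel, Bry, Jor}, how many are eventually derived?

3

Lio and Run are on, so Bry activates (Gate 7).
Pel and Bry are on, so Rax activates (Gate 14).
Gate 9: Rax and Run on → Zel on.
Zel and Run are on, so Vor activates (Gate 6).
Vor: reached.
Zel: reached.
Bry: reached.
No rule produces Jor, and it is not given.
Reached: Vor, Zel, and Bry — 3 of the 4.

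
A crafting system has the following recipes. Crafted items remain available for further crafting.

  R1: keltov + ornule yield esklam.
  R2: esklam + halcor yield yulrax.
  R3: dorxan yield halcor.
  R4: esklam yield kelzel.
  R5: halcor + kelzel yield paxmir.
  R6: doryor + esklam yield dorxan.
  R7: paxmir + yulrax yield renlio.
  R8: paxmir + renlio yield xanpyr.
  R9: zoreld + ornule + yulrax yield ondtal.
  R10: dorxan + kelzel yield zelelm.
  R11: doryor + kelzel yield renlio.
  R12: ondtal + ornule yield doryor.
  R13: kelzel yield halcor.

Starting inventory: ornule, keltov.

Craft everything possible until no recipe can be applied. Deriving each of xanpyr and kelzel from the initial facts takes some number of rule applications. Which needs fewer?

kelzel: keltov + ornule → esklam (R1). esklam → kelzel (R4). [2 rule applications]
xanpyr: Using R1, keltov and ornule make esklam. esklam → kelzel (R4). Using R13, kelzel makes halcor. esklam + halcor → yulrax (R2). Using R5, halcor and kelzel make paxmir. Using R7, paxmir and yulrax make renlio. paxmir + renlio → xanpyr (R8). [7 rule applications]
kelzel needs fewer.

kelzel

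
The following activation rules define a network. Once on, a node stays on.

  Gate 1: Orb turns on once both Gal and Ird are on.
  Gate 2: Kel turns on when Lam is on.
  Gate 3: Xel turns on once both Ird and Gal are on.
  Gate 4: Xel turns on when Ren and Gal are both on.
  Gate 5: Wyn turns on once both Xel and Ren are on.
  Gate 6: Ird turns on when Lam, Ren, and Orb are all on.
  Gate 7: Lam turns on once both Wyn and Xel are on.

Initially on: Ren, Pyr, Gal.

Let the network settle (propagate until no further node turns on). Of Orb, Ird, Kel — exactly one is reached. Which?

Ren and Gal are on, so Xel turns on (Gate 4).
Xel and Ren are on, so Wyn turns on (Gate 5).
Gate 7: Wyn and Xel on → Lam on.
Lam is on, so Kel turns on (Gate 2).
Ird would need Lam, Ren, and Orb (Gate 6), but Orb never turns on. Orb would need Gal and Ird (Gate 1), but Ird never turns on.

Kel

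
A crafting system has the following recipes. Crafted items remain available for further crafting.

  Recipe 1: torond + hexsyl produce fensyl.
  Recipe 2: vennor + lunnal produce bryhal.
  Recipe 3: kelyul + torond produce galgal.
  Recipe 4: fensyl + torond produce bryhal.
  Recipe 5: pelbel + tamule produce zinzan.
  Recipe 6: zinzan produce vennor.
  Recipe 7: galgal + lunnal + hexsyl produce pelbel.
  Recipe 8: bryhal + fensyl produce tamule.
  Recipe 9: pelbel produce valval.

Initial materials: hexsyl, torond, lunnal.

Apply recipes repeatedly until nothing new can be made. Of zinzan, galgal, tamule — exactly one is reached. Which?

tamule

torond + hexsyl → fensyl (Recipe 1).
Using Recipe 4, fensyl and torond make bryhal.
bryhal + fensyl → tamule (Recipe 8).
galgal would need kelyul and torond (Recipe 3), but kelyul is never obtained. zinzan would need pelbel and tamule (Recipe 5), but pelbel is never obtained.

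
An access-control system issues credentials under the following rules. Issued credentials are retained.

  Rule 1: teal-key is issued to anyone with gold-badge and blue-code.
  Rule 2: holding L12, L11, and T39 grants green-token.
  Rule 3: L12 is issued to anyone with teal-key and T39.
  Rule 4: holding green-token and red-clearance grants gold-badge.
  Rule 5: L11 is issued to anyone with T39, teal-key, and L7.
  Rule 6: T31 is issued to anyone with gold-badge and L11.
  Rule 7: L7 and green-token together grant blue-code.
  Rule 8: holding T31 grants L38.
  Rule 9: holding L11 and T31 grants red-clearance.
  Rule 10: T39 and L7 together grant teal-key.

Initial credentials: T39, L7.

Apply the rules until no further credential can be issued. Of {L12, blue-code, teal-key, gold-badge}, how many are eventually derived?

Holding T39 and L7 grants teal-key (Rule 10).
Holding teal-key and T39 grants L12 (Rule 3).
Holding T39, teal-key, and L7 grants L11 (Rule 5).
Holding L12, L11, and T39 grants green-token (Rule 2).
Holding L7 and green-token grants blue-code (Rule 7).
L12: reached.
blue-code: reached.
teal-key: reached.
gold-badge would need green-token and red-clearance (Rule 4), but red-clearance is never granted.
Reached: L12, blue-code, and teal-key — 3 of the 4.

3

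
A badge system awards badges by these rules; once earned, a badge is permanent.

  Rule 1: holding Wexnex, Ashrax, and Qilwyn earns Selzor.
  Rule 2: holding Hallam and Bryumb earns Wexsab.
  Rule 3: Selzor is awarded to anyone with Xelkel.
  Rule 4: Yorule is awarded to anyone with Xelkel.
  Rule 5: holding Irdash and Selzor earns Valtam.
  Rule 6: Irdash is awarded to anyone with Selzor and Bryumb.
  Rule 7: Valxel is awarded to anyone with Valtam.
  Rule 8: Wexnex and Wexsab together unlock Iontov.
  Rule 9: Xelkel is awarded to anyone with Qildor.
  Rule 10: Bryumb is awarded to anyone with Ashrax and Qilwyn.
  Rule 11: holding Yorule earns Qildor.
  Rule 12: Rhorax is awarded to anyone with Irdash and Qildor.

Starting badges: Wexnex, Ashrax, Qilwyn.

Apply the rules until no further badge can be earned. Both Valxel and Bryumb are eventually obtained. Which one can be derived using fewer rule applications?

Bryumb: With Ashrax and Qilwyn, Bryumb is earned (Rule 10). [1 rule application]
Valxel: With Wexnex, Ashrax, and Qilwyn, Selzor is earned (Rule 1). With Ashrax and Qilwyn, Bryumb is earned (Rule 10). With Selzor and Bryumb, Irdash is earned (Rule 6). With Irdash and Selzor, Valtam is earned (Rule 5). With Valtam, Valxel is earned (Rule 7). [5 rule applications]
Bryumb needs fewer.

Bryumb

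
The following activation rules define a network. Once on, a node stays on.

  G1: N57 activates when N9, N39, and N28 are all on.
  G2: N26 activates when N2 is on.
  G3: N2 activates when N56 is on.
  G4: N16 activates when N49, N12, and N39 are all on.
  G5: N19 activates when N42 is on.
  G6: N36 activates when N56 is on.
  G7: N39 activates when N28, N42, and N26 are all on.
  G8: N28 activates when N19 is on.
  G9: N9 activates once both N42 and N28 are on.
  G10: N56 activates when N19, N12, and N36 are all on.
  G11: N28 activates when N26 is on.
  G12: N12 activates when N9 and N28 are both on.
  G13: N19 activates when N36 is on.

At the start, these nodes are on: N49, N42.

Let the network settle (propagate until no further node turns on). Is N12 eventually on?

G5: N42 on → N19 on.
N19 is on, so N28 activates (G8).
G9: N42 and N28 on → N9 on.
G12: N9 and N28 on → N12 on.

Yes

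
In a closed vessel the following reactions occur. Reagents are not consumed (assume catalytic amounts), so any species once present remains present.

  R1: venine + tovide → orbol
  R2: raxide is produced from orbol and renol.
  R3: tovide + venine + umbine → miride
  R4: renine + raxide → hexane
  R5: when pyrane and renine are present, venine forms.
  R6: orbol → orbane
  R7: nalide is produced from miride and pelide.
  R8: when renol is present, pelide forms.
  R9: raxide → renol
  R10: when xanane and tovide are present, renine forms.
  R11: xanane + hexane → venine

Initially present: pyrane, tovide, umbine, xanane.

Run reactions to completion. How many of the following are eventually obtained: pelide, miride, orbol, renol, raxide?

xanane and tovide present → renine forms (R10).
pyrane and renine present → venine forms (R5).
tovide, venine, and umbine present → miride forms (R3).
venine and tovide present → orbol forms (R1).
pelide would need renol (R8), but renol never forms.
miride: reached.
orbol: reached.
renol would need raxide (R9), but raxide never forms.
raxide would need orbol and renol (R2), but renol never forms.
Reached: miride and orbol — 2 of the 5.

2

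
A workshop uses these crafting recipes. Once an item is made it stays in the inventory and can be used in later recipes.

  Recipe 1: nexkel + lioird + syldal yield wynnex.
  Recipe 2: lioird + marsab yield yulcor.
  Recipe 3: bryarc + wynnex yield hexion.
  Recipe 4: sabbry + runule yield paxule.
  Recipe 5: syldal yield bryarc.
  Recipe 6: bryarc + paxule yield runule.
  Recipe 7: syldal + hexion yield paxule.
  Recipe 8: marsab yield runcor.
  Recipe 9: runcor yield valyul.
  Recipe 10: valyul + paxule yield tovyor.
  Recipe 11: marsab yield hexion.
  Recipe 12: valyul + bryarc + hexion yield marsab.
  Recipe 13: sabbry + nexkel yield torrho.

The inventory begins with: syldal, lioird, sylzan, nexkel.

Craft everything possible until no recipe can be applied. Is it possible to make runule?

nexkel + lioird + syldal → wynnex (Recipe 1).
Using Recipe 5, syldal makes bryarc.
Using Recipe 3, bryarc and wynnex make hexion.
syldal + hexion → paxule (Recipe 7).
Using Recipe 6, bryarc and paxule make runule.

Yes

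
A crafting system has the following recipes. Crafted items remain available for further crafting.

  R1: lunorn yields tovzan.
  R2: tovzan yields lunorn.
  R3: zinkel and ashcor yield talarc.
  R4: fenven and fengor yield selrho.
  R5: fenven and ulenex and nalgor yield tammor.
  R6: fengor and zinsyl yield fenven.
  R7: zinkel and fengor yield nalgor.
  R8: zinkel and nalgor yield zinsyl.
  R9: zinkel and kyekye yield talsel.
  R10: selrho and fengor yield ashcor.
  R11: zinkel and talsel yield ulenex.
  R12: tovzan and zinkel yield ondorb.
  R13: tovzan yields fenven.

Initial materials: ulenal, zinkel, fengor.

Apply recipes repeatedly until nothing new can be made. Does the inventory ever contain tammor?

tammor would need fenven, ulenex, and nalgor (R5), but ulenex is never obtained.

No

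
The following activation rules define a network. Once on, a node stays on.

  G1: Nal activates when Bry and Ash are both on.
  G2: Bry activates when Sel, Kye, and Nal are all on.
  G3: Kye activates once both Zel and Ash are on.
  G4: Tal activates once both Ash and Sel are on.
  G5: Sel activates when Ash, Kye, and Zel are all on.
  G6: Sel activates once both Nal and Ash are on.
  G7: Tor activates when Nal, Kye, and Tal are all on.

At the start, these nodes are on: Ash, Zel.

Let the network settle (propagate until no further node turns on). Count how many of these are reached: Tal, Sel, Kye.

G3: Zel and Ash on → Kye on.
Ash, Kye, and Zel are on, so Sel activates (G5).
Ash and Sel are on, so Tal activates (G4).
Tal: reached.
Sel: reached.
Kye: reached.
All 3 are reached.

3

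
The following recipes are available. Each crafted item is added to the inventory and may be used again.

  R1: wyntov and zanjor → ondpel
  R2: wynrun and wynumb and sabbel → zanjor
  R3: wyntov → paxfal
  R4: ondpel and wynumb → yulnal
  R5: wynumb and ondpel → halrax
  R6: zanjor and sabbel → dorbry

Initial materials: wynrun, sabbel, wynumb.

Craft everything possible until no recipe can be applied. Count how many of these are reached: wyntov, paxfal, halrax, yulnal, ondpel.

No rule produces wyntov, and it is not given.
paxfal would need wyntov (R3), but wyntov is never obtained.
halrax would need wynumb and ondpel (R5), but ondpel is never obtained.
yulnal would need ondpel and wynumb (R4), but ondpel is never obtained.
ondpel would need wyntov and zanjor (R1), but wyntov is never obtained.
None of the 5 are reached.

0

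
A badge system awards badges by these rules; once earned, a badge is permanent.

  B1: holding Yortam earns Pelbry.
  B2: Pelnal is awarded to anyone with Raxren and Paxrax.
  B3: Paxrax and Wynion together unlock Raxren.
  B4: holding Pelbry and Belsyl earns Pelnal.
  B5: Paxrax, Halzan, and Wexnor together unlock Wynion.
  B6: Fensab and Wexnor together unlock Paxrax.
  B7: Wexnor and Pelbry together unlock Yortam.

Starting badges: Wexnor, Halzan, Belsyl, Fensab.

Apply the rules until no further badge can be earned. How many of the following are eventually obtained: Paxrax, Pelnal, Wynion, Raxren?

With Fensab and Wexnor, Paxrax is earned (B6).
With Paxrax, Halzan, and Wexnor, Wynion is earned (B5).
With Paxrax and Wynion, Raxren is earned (B3).
With Raxren and Paxrax, Pelnal is earned (B2).
Paxrax: reached.
Pelnal: reached.
Wynion: reached.
Raxren: reached.
All 4 are reached.

4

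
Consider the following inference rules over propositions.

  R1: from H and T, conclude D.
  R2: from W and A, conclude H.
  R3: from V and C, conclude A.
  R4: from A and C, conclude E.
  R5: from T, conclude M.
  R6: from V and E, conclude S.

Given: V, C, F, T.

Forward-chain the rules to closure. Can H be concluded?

No

H would need W and A (R2), but W is never established.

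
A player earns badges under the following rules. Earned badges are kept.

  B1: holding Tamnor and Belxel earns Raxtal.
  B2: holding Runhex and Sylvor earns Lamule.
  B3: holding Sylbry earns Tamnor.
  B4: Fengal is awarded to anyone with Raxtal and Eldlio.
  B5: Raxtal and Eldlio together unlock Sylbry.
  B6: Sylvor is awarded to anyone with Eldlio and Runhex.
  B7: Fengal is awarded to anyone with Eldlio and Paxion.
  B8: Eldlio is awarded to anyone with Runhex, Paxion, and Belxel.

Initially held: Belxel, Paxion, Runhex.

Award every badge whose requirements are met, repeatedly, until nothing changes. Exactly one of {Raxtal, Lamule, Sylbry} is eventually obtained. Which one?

With Runhex, Paxion, and Belxel, Eldlio is earned (B8).
With Eldlio and Runhex, Sylvor is earned (B6).
With Runhex and Sylvor, Lamule is earned (B2).
Sylbry would need Raxtal and Eldlio (B5), but Raxtal is never earned. Raxtal would need Tamnor and Belxel (B1), but Tamnor is never earned.

Lamule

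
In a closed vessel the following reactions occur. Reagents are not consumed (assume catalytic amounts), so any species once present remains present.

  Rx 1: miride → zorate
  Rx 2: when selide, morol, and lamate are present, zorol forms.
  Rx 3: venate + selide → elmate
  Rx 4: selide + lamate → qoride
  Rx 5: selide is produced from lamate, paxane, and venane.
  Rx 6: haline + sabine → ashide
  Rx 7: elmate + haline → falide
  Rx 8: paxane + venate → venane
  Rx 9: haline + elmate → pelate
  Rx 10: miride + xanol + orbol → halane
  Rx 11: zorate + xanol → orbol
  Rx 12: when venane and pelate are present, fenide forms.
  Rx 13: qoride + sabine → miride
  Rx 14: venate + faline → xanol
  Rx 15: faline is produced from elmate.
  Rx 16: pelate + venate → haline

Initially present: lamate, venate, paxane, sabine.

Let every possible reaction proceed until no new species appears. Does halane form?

paxane and venate present → venane forms (Rx 8).
lamate, paxane, and venane present → selide forms (Rx 5).
venate and selide present → elmate forms (Rx 3).
selide and lamate present → qoride forms (Rx 4).
qoride and sabine present → miride forms (Rx 13).
elmate present → faline forms (Rx 15).
miride present → zorate forms (Rx 1).
venate and faline present → xanol forms (Rx 14).
zorate and xanol present → orbol forms (Rx 11).
miride, xanol, and orbol present → halane forms (Rx 10).

Yes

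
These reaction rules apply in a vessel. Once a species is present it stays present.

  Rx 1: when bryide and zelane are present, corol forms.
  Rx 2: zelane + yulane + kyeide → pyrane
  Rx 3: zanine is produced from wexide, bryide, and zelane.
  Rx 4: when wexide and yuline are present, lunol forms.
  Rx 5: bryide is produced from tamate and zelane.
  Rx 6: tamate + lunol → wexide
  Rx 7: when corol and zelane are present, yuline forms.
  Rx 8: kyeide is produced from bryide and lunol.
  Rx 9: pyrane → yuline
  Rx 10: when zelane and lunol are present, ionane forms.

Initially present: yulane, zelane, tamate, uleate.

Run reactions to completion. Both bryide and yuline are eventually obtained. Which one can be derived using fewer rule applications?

bryide: tamate and zelane present → bryide forms (Rx 5). [1 rule application]
yuline: tamate and zelane present → bryide forms (Rx 5). bryide and zelane present → corol forms (Rx 1). corol and zelane present → yuline forms (Rx 7). [3 rule applications]
bryide needs fewer.

bryide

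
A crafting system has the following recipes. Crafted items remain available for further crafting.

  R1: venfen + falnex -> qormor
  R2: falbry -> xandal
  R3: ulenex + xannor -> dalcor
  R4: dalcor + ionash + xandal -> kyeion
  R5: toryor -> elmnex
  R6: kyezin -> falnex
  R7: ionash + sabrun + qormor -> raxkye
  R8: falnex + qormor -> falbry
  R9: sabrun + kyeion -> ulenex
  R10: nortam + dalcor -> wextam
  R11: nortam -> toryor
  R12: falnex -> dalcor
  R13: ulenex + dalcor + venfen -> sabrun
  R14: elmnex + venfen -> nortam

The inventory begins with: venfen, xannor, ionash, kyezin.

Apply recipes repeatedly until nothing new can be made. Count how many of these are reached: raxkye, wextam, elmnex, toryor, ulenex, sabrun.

raxkye would need ionash, sabrun, and qormor (R7), but sabrun is never obtained.
wextam would need nortam and dalcor (R10), but nortam is never obtained.
elmnex would need toryor (R5), but toryor is never obtained.
toryor would need nortam (R11), but nortam is never obtained.
ulenex would need sabrun and kyeion (R9), but sabrun is never obtained.
sabrun would need ulenex, dalcor, and venfen (R13), but ulenex is never obtained.
None of the 6 are reached.

0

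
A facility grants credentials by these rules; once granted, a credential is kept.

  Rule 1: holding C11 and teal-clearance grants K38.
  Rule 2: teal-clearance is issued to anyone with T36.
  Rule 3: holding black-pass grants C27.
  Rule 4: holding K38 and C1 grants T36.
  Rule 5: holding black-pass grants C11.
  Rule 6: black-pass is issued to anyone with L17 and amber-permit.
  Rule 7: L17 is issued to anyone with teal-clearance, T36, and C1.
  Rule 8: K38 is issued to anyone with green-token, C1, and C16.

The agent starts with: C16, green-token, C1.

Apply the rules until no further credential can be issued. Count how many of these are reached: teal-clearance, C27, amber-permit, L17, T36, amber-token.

Holding green-token, C1, and C16 grants K38 (Rule 8).
Holding K38 and C1 grants T36 (Rule 4).
Holding T36 grants teal-clearance (Rule 2).
Holding teal-clearance, T36, and C1 grants L17 (Rule 7).
teal-clearance: reached.
C27 would need black-pass (Rule 3), but black-pass is never granted.
No rule produces amber-permit, and it is not given.
L17: reached.
T36: reached.
No rule produces amber-token, and it is not given.
Reached: teal-clearance, L17, and T36 — 3 of the 6.

3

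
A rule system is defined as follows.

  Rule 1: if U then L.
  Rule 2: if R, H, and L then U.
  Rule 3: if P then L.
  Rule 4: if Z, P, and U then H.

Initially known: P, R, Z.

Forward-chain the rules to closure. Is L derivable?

P holds, so L follows (Rule 3).

Yes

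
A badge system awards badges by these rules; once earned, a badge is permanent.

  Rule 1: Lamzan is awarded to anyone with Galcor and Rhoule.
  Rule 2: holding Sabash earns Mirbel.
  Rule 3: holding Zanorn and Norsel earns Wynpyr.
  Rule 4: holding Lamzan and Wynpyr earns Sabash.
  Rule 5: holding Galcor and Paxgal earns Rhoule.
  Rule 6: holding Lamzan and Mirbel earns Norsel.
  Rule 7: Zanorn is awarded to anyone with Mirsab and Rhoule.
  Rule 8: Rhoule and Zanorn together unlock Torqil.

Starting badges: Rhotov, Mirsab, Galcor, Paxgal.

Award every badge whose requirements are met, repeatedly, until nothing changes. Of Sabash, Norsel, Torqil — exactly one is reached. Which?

With Galcor and Paxgal, Rhoule is earned (Rule 5).
With Mirsab and Rhoule, Zanorn is earned (Rule 7).
With Rhoule and Zanorn, Torqil is earned (Rule 8).
Sabash would need Lamzan and Wynpyr (Rule 4), but Wynpyr is never earned. Norsel would need Lamzan and Mirbel (Rule 6), but Mirbel is never earned.

Torqil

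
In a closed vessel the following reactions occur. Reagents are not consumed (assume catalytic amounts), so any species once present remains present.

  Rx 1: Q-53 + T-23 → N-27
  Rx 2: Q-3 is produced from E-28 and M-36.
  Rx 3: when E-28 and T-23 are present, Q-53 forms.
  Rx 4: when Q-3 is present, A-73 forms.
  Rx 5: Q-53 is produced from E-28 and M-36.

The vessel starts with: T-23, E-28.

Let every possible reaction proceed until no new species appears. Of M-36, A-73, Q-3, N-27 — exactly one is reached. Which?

N-27

E-28 and T-23 present → Q-53 forms (Rx 3).
Q-53 and T-23 present → N-27 forms (Rx 1).
Q-3 would need E-28 and M-36 (Rx 2), but M-36 never forms. No rule produces M-36, and it is not given. A-73 would need Q-3 (Rx 4), but Q-3 never forms.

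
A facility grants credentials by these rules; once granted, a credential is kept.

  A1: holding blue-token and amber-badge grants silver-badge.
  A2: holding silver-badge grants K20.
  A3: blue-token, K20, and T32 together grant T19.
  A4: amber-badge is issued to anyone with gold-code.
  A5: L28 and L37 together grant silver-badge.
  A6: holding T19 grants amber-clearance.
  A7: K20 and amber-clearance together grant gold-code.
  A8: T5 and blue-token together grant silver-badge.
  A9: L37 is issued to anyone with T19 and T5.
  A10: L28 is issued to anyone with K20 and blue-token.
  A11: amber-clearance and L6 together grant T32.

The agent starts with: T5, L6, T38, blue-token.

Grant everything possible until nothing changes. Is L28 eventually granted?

Yes

Holding T5 and blue-token grants silver-badge (A8).
Holding silver-badge grants K20 (A2).
Holding K20 and blue-token grants L28 (A10).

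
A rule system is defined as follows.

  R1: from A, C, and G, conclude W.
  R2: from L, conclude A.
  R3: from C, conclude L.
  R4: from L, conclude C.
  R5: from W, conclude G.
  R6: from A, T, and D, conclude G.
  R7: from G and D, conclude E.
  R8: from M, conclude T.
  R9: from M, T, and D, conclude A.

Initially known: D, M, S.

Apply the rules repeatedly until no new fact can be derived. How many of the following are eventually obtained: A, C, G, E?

3

M holds, so T follows (R8).
From M, T, and D, R9 gives A.
From A, T, and D, R6 gives G.
From G and D, R7 gives E.
A: reached.
C would need L (R4), but L is never established.
G: reached.
E: reached.
Reached: A, G, and E — 3 of the 4.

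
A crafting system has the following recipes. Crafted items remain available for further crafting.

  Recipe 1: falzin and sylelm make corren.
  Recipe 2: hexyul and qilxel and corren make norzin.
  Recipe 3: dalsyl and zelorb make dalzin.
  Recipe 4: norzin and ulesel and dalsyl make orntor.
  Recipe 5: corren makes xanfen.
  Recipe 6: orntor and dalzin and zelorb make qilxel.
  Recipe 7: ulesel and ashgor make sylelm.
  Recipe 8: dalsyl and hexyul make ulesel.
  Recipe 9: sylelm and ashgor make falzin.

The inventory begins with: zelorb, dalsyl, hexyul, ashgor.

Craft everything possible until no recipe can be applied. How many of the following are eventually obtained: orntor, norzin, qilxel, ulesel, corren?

2

Using Recipe 8, dalsyl and hexyul make ulesel.
ulesel and ashgor → sylelm (Recipe 7).
sylelm and ashgor → falzin (Recipe 9).
falzin and sylelm → corren (Recipe 1).
orntor would need norzin, ulesel, and dalsyl (Recipe 4), but norzin is never obtained.
norzin would need hexyul, qilxel, and corren (Recipe 2), but qilxel is never obtained.
qilxel would need orntor, dalzin, and zelorb (Recipe 6), but orntor is never obtained.
ulesel: reached.
corren: reached.
Reached: ulesel and corren — 2 of the 5.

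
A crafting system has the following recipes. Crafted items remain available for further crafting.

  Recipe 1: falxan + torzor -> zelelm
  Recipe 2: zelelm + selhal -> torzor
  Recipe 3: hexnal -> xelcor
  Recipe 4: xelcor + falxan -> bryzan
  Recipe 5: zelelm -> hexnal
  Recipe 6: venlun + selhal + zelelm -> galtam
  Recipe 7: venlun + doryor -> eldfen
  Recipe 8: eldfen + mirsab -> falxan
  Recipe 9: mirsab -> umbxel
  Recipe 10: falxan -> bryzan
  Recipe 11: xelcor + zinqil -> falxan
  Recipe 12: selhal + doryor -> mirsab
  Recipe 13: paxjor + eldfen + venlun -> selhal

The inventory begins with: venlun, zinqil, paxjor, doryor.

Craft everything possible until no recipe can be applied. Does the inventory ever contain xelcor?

No

xelcor would need hexnal (Recipe 3), but hexnal is never obtained.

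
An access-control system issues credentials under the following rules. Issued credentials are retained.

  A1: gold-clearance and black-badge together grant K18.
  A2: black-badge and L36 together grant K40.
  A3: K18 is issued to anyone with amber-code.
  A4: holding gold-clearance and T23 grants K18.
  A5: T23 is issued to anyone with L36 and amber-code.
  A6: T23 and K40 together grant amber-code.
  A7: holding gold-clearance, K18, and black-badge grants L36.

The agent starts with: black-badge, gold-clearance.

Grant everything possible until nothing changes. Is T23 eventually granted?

T23 would need L36 and amber-code (A5), but amber-code is never granted.

No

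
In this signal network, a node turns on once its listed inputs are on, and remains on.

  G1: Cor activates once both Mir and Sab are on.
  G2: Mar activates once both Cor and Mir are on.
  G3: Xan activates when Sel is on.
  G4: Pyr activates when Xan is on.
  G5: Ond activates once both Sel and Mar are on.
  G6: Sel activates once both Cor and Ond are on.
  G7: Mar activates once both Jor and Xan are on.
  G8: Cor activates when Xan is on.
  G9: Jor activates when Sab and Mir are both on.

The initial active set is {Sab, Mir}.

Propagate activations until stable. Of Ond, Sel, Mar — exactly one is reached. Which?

Mir and Sab are on, so Cor activates (G1).
G2: Cor and Mir on → Mar on.
Ond would need Sel and Mar (G5), but Sel never turns on. Sel would need Cor and Ond (G6), but Ond never turns on.

Mar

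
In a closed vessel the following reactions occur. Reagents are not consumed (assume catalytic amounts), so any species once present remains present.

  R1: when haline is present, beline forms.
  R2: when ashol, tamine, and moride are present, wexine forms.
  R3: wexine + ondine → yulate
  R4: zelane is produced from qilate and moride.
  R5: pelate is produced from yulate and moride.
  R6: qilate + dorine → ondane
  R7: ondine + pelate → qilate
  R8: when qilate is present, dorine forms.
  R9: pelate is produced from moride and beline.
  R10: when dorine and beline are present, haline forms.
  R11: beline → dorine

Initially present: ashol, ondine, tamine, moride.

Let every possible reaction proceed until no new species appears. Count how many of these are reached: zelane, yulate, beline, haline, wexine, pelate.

4

ashol, tamine, and moride present → wexine forms (R2).
wexine and ondine present → yulate forms (R3).
yulate and moride present → pelate forms (R5).
ondine and pelate present → qilate forms (R7).
qilate and moride present → zelane forms (R4).
zelane: reached.
yulate: reached.
beline would need haline (R1), but haline never forms.
haline would need dorine and beline (R10), but beline never forms.
wexine: reached.
pelate: reached.
Reached: zelane, yulate, wexine, and pelate — 4 of the 6.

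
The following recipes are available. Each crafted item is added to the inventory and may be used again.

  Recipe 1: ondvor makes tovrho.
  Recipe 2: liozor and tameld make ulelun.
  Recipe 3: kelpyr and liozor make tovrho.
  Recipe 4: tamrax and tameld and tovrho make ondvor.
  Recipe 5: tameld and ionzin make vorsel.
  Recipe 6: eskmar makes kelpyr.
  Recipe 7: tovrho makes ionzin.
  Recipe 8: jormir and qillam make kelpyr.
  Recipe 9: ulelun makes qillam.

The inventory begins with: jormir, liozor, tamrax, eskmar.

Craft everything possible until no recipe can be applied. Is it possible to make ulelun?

ulelun would need liozor and tameld (Recipe 2), but tameld is never obtained.

No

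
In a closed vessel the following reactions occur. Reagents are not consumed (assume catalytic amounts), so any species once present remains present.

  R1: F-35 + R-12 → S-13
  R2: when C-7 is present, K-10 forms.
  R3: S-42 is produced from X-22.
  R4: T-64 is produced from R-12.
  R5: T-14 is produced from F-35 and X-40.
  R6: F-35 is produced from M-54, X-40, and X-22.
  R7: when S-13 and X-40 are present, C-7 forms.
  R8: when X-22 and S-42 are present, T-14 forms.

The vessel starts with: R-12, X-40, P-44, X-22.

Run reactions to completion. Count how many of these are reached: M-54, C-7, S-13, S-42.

X-22 present → S-42 forms (R3).
No rule produces M-54, and it is not given.
C-7 would need S-13 and X-40 (R7), but S-13 never forms.
S-13 would need F-35 and R-12 (R1), but F-35 never forms.
S-42: reached.
Reached: S-42 — 1 of the 4.

1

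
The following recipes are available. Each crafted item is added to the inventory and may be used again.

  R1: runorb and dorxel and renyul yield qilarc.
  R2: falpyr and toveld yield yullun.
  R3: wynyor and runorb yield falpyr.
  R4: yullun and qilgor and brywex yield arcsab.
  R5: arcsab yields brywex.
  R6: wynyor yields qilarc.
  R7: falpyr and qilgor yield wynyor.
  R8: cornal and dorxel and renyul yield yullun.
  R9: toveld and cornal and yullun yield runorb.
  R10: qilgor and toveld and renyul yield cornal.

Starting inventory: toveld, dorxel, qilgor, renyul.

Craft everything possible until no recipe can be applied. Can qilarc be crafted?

qilgor and toveld and renyul → cornal (R10).
cornal and dorxel and renyul → yullun (R8).
Using R9, toveld, cornal, and yullun make runorb.
runorb and dorxel and renyul → qilarc (R1).

Yes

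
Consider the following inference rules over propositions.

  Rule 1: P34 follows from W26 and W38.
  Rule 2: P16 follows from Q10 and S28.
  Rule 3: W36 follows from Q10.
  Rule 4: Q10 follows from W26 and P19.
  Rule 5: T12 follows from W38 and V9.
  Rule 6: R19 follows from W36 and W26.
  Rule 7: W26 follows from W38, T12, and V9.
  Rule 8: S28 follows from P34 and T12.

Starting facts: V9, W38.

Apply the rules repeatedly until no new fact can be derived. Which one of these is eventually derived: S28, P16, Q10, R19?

W38 and V9 hold, so T12 follows (Rule 5).
From W38, T12, and V9, Rule 7 gives W26.
From W26 and W38, Rule 1 gives P34.
From P34 and T12, Rule 8 gives S28.
R19 would need W36 and W26 (Rule 6), but W36 is never established. Q10 would need W26 and P19 (Rule 4), but P19 is never established. P16 would need Q10 and S28 (Rule 2), but Q10 is never established.

S28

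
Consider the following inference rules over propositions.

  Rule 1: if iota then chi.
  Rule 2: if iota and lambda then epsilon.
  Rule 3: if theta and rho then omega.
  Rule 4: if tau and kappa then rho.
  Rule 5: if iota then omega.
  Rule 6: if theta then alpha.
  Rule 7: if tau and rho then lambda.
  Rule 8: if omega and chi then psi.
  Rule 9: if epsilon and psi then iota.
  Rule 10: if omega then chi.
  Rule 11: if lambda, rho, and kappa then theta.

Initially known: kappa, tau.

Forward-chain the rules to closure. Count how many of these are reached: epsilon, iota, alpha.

From tau and kappa, Rule 4 gives rho.
tau and rho hold, so lambda follows (Rule 7).
lambda, rho, and kappa hold, so theta follows (Rule 11).
theta holds, so alpha follows (Rule 6).
epsilon would need iota and lambda (Rule 2), but iota is never established.
iota would need epsilon and psi (Rule 9), but epsilon is never established.
alpha: reached.
Reached: alpha — 1 of the 3.

1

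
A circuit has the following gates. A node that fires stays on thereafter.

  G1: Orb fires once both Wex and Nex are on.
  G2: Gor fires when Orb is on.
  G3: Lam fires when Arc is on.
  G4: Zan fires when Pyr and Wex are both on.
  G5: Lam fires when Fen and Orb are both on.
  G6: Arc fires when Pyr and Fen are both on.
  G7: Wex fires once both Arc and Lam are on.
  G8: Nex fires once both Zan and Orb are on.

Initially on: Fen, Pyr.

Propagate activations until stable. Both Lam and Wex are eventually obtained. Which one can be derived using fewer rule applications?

Lam

Lam: Pyr and Fen are on, so Arc fires (G6). Arc is on, so Lam fires (G3). [2 rule applications]
Wex: Pyr and Fen are on, so Arc fires (G6). Arc is on, so Lam fires (G3). G7: Arc and Lam on → Wex on. [3 rule applications]
Lam needs fewer.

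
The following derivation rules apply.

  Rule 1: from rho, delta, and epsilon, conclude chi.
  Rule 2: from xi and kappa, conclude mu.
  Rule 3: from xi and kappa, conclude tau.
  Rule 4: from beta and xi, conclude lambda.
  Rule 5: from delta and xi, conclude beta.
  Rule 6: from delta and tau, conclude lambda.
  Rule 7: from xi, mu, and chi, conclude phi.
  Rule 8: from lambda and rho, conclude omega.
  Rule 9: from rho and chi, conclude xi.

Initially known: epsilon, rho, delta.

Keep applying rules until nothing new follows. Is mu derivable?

No

mu would need xi and kappa (Rule 2), but kappa is never established.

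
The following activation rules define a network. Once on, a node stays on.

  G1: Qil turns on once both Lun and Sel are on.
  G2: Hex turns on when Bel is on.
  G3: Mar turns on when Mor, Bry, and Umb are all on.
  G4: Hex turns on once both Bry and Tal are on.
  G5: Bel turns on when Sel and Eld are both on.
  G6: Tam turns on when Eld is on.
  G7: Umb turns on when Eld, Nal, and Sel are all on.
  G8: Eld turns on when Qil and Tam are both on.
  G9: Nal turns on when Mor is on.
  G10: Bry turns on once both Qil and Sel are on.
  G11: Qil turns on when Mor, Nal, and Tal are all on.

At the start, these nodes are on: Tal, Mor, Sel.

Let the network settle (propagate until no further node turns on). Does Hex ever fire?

Yes

Mor is on, so Nal turns on (G9).
Mor, Nal, and Tal are on, so Qil turns on (G11).
G10: Qil and Sel on → Bry on.
G4: Bry and Tal on → Hex on.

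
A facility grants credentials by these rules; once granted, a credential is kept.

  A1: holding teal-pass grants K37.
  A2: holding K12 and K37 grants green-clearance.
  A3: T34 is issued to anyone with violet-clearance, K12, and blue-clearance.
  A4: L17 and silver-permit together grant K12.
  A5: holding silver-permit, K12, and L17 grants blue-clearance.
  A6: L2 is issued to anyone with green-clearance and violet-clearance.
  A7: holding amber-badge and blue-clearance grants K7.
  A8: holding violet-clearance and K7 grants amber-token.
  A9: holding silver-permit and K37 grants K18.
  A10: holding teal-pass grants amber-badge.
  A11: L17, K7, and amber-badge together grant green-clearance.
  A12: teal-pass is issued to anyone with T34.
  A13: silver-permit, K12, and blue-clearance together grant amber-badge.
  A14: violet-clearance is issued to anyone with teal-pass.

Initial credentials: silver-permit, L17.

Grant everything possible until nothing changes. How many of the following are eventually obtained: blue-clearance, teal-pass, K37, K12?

2

Holding L17 and silver-permit grants K12 (A4).
Holding silver-permit, K12, and L17 grants blue-clearance (A5).
blue-clearance: reached.
teal-pass would need T34 (A12), but T34 is never granted.
K37 would need teal-pass (A1), but teal-pass is never granted.
K12: reached.
Reached: blue-clearance and K12 — 2 of the 4.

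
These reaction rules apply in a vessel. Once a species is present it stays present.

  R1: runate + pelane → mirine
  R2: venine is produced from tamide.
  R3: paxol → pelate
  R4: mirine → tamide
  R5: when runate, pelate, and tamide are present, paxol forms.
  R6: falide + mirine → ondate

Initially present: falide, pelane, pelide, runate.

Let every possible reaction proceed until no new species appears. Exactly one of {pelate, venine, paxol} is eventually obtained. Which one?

venine

runate and pelane present → mirine forms (R1).
mirine present → tamide forms (R4).
tamide present → venine forms (R2).
pelate would need paxol (R3), but paxol never forms. paxol would need runate, pelate, and tamide (R5), but pelate never forms.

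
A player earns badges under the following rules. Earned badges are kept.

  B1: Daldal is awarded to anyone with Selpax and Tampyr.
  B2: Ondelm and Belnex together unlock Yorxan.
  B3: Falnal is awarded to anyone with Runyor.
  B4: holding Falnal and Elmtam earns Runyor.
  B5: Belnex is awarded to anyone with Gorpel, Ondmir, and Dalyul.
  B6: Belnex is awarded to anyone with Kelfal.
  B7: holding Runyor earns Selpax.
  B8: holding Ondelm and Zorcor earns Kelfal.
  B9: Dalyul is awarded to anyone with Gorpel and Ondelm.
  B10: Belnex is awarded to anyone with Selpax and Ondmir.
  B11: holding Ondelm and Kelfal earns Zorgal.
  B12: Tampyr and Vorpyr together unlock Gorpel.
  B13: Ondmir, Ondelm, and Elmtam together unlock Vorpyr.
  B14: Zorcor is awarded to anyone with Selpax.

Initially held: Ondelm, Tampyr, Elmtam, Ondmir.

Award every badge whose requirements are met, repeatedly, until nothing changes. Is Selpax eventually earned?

No

Selpax would need Runyor (B7), but Runyor is never earned.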